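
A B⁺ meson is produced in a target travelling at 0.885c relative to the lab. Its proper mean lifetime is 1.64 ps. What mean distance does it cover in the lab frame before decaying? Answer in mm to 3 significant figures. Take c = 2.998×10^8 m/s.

γ = 1/√(1 − 0.885²) = 2.1478
Dilated lifetime: Δt = γτ₀ = 2.1478 × 1.64 ps = 3.5224 ps
d = vΔt = 0.885c × 3.5224 ps = 2.6532×10^8 m/s × 3.5224×10^-12 s = 0.935 mm

d ≈ 0.935 mm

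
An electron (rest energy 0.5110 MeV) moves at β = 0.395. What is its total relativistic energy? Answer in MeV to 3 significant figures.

E ≈ 0.556 MeV

γ = 1/√(1 − 0.395²) = 1.0885
E = γm₀c² = 1.0885 × 0.5110 MeV = 0.556 MeV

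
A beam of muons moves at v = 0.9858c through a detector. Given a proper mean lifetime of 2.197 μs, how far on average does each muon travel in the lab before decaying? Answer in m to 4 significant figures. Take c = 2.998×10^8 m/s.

γ = 1/√(1 − 0.9858²) = 5.95509
Dilated lifetime: Δt = γτ₀ = 5.95509 × 2.197 μs = 13.0833 μs
d = vΔt = 0.9858c × 13.0833 μs = 2.95543×10^8 m/s × 1.30833×10^-5 s = 3867 m

d ≈ 3867 m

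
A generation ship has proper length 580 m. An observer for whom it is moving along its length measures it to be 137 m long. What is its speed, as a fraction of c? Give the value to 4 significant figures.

γ = L₀/L = 580/137 = 4.23358
β = √(1 − 1/γ²) = 0.9717

β ≈ 0.9717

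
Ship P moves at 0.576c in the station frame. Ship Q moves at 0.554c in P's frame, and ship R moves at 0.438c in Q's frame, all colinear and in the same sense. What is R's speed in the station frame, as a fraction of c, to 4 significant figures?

u ≈ 0.9414c

Compose boost 2: (0.554 + 0.576)/(1 + 0.554×0.576) = 1.130/1.31910 = 0.856642
Compose boost 3: (0.438 + 0.856642)/(1 + 0.438×0.856642) = 1.29464/1.37521 = 0.9414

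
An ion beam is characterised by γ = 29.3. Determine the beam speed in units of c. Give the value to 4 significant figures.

β = √(1 − 1/γ²) = √(1 − 1/29.3²) = √(0.998835) = 0.9994

β ≈ 0.9994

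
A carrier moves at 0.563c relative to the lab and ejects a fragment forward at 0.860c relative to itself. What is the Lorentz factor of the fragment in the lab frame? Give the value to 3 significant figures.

u_lab = (0.860 + 0.563)/(1 + 0.860×0.563) = 1.423/1.48418 = 0.958779
γ = 1/√(1 − 0.958779²) = 3.52

γ ≈ 3.52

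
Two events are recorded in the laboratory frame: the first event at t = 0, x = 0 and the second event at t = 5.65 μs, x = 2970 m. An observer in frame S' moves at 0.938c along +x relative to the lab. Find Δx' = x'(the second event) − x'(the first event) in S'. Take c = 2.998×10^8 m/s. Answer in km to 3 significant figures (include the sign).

γ = 1/√(1 − 0.938²) = 2.8849
Δx' = γ(Δx − vΔt) = 2.8849 × (2970 m − 0.938×(2.998×10^8 m/s)×5.65×10^-6 s)
= 2.8849 × (1381.1 m) = 3.98 km

Δx' ≈ 3.98 km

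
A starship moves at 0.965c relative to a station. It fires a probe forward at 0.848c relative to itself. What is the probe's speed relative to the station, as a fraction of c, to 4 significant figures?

Relativistic velocity addition: u = (u' + v)/(1 + u'v/c²)
= (0.848 + 0.965)/(1 + 0.848×0.965) = 1.813/1.81832 = 0.9971

u ≈ 0.9971c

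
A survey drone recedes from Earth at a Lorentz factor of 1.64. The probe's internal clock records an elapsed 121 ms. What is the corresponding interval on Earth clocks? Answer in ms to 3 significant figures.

γ = 1.64 (given)
Time dilation: Δt = γτ₀ = 1.64 × 121 ms = 198 ms

Δt ≈ 198 ms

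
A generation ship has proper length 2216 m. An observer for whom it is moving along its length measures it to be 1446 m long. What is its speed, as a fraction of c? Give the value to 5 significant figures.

β ≈ 0.75777

γ = L₀/L = 2216/1446 = 1.532503
β = √(1 − 1/γ²) = 0.75777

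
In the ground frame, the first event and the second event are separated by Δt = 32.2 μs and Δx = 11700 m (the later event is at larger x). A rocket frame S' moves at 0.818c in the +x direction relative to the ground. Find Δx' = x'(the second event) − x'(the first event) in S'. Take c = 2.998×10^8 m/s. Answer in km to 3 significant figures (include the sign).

γ = 1/√(1 − 0.818²) = 1.7385
Δx' = γ(Δx − vΔt) = 1.7385 × (11700 m − 0.818×(2.998×10^8 m/s)×32.2×10^-6 s)
= 1.7385 × (3803.4 m) = 6.61 km

Δx' ≈ 6.61 km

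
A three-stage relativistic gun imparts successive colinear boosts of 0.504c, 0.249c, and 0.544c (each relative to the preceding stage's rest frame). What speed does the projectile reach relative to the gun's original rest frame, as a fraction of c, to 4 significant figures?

Compose boost 2: (0.249 + 0.504)/(1 + 0.249×0.504) = 0.7530/1.12550 = 0.669038
Compose boost 3: (0.544 + 0.669038)/(1 + 0.544×0.669038) = 1.21304/1.36396 = 0.8894

u ≈ 0.8894c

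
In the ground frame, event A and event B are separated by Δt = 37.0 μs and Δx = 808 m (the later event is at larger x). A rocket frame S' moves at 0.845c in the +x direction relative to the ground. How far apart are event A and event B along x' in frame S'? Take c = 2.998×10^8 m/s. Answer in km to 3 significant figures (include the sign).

γ = 1/√(1 − 0.845²) = 1.8700
Δx' = γ(Δx − vΔt) = 1.8700 × (808 m − 0.845×(2.998×10^8 m/s)×37.0×10^-6 s)
= 1.8700 × (-8565.2 m) = -16.0 km

Δx' ≈ -16.0 km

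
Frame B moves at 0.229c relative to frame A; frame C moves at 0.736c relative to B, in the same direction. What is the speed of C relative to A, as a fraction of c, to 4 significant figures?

u ≈ 0.8258c

Compose boost 2: (0.736 + 0.229)/(1 + 0.736×0.229) = 0.9650/1.16854 = 0.8258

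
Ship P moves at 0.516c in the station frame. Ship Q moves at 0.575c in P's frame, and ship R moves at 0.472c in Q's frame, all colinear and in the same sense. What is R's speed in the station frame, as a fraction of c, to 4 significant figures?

Compose boost 2: (0.575 + 0.516)/(1 + 0.575×0.516) = 1.091/1.29670 = 0.841367
Compose boost 3: (0.472 + 0.841367)/(1 + 0.472×0.841367) = 1.31337/1.39713 = 0.9400

u ≈ 0.9400c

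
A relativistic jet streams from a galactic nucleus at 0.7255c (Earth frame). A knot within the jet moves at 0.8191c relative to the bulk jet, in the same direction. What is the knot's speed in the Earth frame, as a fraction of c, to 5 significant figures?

u ≈ 0.96885c

Relativistic velocity addition: u = (u' + v)/(1 + u'v/c²)
= (0.8191 + 0.7255)/(1 + 0.8191×0.7255) = 1.5446/1.594257 = 0.96885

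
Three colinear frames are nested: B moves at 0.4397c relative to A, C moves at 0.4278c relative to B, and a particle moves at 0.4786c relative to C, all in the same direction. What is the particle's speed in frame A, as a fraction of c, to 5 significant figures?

Compose boost 2: (0.4278 + 0.4397)/(1 + 0.4278×0.4397) = 0.86750/1.188104 = 0.7301551
Compose boost 3: (0.4786 + 0.7301551)/(1 + 0.4786×0.7301551) = 1.208755/1.349452 = 0.89574

u ≈ 0.89574c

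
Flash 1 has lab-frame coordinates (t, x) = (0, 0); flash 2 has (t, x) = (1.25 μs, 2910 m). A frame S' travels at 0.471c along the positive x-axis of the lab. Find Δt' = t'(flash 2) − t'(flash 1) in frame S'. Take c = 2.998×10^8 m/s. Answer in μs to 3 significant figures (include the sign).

Δt' ≈ -3.77 μs

γ = 1/√(1 − 0.471²) = 1.1336
Δt' = γ(Δt − vΔx/c²) = 1.1336 × (1.25 μs − 0.471×2910 m / (2.998×10^8 m/s))
= 1.1336 × (-3.3217 μs) = -3.77 μs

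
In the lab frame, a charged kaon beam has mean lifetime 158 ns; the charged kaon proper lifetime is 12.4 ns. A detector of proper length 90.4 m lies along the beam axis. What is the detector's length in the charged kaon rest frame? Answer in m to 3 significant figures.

L ≈ 7.09 m

Time dilation ⇒ γ = Δt/τ₀ = 158/12.4 = 12.742
Length contraction: L = L₀/γ = 90.4/12.742 = 7.09 m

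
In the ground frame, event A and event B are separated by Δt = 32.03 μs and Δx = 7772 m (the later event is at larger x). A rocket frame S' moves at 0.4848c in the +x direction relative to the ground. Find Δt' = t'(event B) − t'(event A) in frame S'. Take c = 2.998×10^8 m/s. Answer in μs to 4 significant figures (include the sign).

Δt' ≈ 22.25 μs

γ = 1/√(1 − 0.4848²) = 1.14335
Δt' = γ(Δt − vΔx/c²) = 1.14335 × (32.03 μs − 0.4848×7772 m / (2.998×10^8 m/s))
= 1.14335 × (19.4621 μs) = 22.25 μs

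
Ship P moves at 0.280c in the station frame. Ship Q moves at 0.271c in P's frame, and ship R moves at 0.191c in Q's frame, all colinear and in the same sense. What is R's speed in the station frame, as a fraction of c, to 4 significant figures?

u ≈ 0.6405c

Compose boost 2: (0.271 + 0.280)/(1 + 0.271×0.280) = 0.5510/1.07588 = 0.512139
Compose boost 3: (0.191 + 0.512139)/(1 + 0.191×0.512139) = 0.703139/1.09782 = 0.6405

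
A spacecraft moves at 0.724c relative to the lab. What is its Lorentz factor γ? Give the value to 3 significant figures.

γ ≈ 1.45

γ = 1/√(1 − β²) = 1/√(1 − 0.724²) = 1/√(0.47582) = 1.45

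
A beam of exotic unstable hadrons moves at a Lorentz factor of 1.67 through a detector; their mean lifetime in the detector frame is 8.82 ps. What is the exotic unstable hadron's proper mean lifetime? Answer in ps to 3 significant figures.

τ₀ ≈ 5.28 ps

γ = 1.67 (given)
Proper time: τ₀ = Δt/γ = 8.82/1.67 = 5.28 ps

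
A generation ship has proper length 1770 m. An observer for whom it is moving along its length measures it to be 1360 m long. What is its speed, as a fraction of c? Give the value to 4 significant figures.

γ = L₀/L = 1770/1360 = 1.30147
β = √(1 − 1/γ²) = 0.6400

β ≈ 0.6400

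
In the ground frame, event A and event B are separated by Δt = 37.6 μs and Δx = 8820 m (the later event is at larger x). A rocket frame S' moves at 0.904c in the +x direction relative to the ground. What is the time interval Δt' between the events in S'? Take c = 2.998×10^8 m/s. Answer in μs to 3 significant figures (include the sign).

Δt' ≈ 25.7 μs

γ = 1/√(1 − 0.904²) = 2.3390
Δt' = γ(Δt − vΔx/c²) = 2.3390 × (37.6 μs − 0.904×8820 m / (2.998×10^8 m/s))
= 2.3390 × (11.005 μs) = 25.7 μs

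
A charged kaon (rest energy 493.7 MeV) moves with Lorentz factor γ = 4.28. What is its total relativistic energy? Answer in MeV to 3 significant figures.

γ = 4.28 (given)
E = γm₀c² = 4.28 × 493.7 MeV = 2110 MeV

E ≈ 2110 MeV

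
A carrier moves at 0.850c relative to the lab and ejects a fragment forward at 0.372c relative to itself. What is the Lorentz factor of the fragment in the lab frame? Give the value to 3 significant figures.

γ ≈ 2.69

u_lab = (0.372 + 0.850)/(1 + 0.372×0.850) = 1.222/1.31620 = 0.928430
γ = 1/√(1 − 0.928430²) = 2.69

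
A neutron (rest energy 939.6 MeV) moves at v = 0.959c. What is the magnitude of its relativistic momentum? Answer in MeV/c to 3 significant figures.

p ≈ 3180 MeV/c

γ = 1/√(1 − 0.959²) = 3.5285
p = γβm₀c = 3.5285 × 0.959 × 939.6 MeV/c = 3180 MeV/c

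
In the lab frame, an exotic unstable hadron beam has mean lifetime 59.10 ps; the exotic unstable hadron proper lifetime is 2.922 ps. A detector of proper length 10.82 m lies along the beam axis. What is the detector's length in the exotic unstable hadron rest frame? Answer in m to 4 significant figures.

L ≈ 0.5350 m

Time dilation ⇒ γ = Δt/τ₀ = 59.10/2.922 = 20.2259
Length contraction: L = L₀/γ = 10.82/20.2259 = 0.5350 m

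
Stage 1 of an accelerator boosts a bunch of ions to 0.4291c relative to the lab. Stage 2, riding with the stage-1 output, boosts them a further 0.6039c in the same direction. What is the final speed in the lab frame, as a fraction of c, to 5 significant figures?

u ≈ 0.82041c

Compose boost 2: (0.6039 + 0.4291)/(1 + 0.6039×0.4291) = 1.0330/1.259133 = 0.82041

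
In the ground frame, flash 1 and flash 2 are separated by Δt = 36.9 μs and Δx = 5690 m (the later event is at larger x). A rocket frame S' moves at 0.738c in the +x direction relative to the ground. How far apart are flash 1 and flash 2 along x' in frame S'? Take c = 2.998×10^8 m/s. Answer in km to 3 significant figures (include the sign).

γ = 1/√(1 − 0.738²) = 1.4819
Δx' = γ(Δx − vΔt) = 1.4819 × (5690 m − 0.738×(2.998×10^8 m/s)×36.9×10^-6 s)
= 1.4819 × (-2474.2 m) = -3.67 km

Δx' ≈ -3.67 km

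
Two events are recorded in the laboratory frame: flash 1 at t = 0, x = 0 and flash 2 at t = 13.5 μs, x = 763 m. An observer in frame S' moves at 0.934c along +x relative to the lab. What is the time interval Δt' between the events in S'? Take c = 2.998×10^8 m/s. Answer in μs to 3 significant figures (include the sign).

Δt' ≈ 31.1 μs

γ = 1/√(1 − 0.934²) = 2.7990
Δt' = γ(Δt − vΔx/c²) = 2.7990 × (13.5 μs − 0.934×763 m / (2.998×10^8 m/s))
= 2.7990 × (11.123 μs) = 31.1 μs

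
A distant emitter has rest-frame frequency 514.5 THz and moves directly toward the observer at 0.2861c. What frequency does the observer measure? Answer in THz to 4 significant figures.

f_obs ≈ 690.6 THz

Relativistic Doppler: f_obs = f_src √((1+β)/(1−β))
= 514.5 × √(1.28610/0.713900) = 514.5 × 1.34220 = 690.6 THz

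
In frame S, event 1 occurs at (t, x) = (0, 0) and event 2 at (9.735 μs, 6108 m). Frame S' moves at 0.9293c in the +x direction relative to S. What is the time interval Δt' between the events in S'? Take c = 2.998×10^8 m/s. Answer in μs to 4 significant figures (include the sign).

Δt' ≈ -24.91 μs

γ = 1/√(1 − 0.9293²) = 2.70764
Δt' = γ(Δt − vΔx/c²) = 2.70764 × (9.735 μs − 0.9293×6108 m / (2.998×10^8 m/s))
= 2.70764 × (-9.19817 μs) = -24.91 μs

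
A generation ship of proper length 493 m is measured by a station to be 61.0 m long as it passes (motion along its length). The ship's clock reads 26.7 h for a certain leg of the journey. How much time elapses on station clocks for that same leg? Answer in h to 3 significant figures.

Length contraction ⇒ γ = L₀/L = 493/61.0 = 8.0820
Time dilation: Δt = γτ₀ = 8.0820 × 26.7 h = 216 h

Δt ≈ 216 h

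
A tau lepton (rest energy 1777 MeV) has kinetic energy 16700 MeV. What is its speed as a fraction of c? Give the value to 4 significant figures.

β ≈ 0.9954

γ = 1 + K/(m₀c²) = 1 + 16700/1777 = 10.3979
β = √(1 − 1/γ²) = 0.9954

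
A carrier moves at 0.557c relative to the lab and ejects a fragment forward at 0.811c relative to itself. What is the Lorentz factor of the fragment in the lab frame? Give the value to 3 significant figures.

γ ≈ 2.99

u_lab = (0.811 + 0.557)/(1 + 0.811×0.557) = 1.368/1.45173 = 0.942326
γ = 1/√(1 − 0.942326²) = 2.99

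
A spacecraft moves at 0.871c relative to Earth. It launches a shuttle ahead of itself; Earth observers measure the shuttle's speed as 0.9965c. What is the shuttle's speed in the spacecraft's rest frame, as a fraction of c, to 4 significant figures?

u' ≈ 0.9504c

Inverse velocity addition: u' = (u − v)/(1 − uv/c²)
= (0.9965 − 0.871)/(1 − 0.9965×0.871) = 0.1255/0.132049 = 0.9504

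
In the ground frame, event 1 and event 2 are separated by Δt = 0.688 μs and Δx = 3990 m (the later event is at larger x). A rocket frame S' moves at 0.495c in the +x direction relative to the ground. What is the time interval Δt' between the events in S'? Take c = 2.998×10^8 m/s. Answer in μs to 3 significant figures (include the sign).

Δt' ≈ -6.79 μs

γ = 1/√(1 − 0.495²) = 1.1509
Δt' = γ(Δt − vΔx/c²) = 1.1509 × (0.688 μs − 0.495×3990 m / (2.998×10^8 m/s))
= 1.1509 × (-5.8999 μs) = -6.79 μs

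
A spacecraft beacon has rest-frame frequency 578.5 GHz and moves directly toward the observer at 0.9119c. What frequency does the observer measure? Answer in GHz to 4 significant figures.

Relativistic Doppler: f_obs = f_src √((1+β)/(1−β))
= 578.5 × √(1.91190/0.0881000) = 578.5 × 4.65848 = 2695 GHz

f_obs ≈ 2695 GHz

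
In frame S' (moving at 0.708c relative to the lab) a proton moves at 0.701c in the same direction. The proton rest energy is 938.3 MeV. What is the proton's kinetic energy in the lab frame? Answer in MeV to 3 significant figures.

u_lab = (0.701 + 0.708)/(1 + 0.701×0.708) = 0.941651
γ = 1/√(1 − 0.941651²) = 2.9710
K = (γ − 1)m₀c² = (2.9710 − 1) × 938.3 = 1.9710 × 938.3 = 1850 MeV

K ≈ 1850 MeV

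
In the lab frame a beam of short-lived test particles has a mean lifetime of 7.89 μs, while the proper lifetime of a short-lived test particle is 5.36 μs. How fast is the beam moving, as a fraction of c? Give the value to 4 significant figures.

γ = Δt/τ₀ = 7.89/5.36 = 1.47201
β = √(1 − 1/γ²) = √(1 − 1/1.47201²) = 0.7338

β ≈ 0.7338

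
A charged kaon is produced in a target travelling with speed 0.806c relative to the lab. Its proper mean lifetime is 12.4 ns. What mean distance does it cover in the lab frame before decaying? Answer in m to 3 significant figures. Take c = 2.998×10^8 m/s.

γ = 1/√(1 − 0.806²) = 1.6894
Dilated lifetime: Δt = γτ₀ = 1.6894 × 12.4 ns = 20.949 ns
d = vΔt = 0.806c × 20.949 ns = 2.4164×10^8 m/s × 2.0949×10^-8 s = 5.06 m

d ≈ 5.06 m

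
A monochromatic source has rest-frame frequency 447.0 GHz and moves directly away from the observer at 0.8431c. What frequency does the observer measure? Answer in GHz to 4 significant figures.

f_obs ≈ 130.4 GHz

Relativistic Doppler: f_obs = f_src √((1−β)/(1+β))
= 447.0 × √(0.156900/1.84310) = 447.0 × 0.291768 = 130.4 GHz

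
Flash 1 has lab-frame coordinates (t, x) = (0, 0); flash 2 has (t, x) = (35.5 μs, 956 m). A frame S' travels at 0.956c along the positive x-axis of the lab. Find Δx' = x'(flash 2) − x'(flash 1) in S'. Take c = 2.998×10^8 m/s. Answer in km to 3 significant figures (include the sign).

Δx' ≈ -31.4 km

γ = 1/√(1 − 0.956²) = 3.4087
Δx' = γ(Δx − vΔt) = 3.4087 × (956 m − 0.956×(2.998×10^8 m/s)×35.5×10^-6 s)
= 3.4087 × (-9218.6 m) = -31.4 km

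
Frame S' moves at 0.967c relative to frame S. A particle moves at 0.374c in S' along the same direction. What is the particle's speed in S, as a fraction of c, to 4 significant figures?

u ≈ 0.9848c

Relativistic velocity addition: u = (u' + v)/(1 + u'v/c²)
= (0.374 + 0.967)/(1 + 0.374×0.967) = 1.341/1.36166 = 0.9848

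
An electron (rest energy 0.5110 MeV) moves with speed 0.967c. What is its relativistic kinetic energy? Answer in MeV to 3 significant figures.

K ≈ 1.49 MeV

γ = 1/√(1 − 0.967²) = 3.9250
K = (γ − 1)m₀c² = (3.9250 − 1) × 0.5110 MeV = 2.9250 × 0.5110 MeV = 1.49 MeV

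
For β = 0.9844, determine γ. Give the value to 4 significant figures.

γ ≈ 5.684

γ = 1/√(1 − β²) = 1/√(1 − 0.9844²) = 1/√(0.0309566) = 5.684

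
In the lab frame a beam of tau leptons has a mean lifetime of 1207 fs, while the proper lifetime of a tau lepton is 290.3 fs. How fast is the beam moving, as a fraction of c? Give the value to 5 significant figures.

γ = Δt/τ₀ = 1207/290.3 = 4.157768
β = √(1 − 1/γ²) = √(1 − 1/4.157768²) = 0.97065

β ≈ 0.97065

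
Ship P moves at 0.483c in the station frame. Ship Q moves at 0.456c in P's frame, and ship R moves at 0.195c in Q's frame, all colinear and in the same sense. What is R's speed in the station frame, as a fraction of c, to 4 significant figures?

Compose boost 2: (0.456 + 0.483)/(1 + 0.456×0.483) = 0.9390/1.22025 = 0.769516
Compose boost 3: (0.195 + 0.769516)/(1 + 0.195×0.769516) = 0.964516/1.15006 = 0.8387

u ≈ 0.8387c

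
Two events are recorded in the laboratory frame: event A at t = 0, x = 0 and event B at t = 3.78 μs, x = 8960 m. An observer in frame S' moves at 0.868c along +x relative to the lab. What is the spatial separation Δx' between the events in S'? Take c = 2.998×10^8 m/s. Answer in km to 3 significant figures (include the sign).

γ = 1/√(1 − 0.868²) = 2.0138
Δx' = γ(Δx − vΔt) = 2.0138 × (8960 m − 0.868×(2.998×10^8 m/s)×3.78×10^-6 s)
= 2.0138 × (7976.3 m) = 16.1 km

Δx' ≈ 16.1 km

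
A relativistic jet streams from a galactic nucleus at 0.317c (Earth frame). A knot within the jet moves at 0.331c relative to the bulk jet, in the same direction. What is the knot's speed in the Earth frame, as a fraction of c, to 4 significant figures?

u ≈ 0.5865c

Relativistic velocity addition: u = (u' + v)/(1 + u'v/c²)
= (0.331 + 0.317)/(1 + 0.331×0.317) = 0.6480/1.10493 = 0.5865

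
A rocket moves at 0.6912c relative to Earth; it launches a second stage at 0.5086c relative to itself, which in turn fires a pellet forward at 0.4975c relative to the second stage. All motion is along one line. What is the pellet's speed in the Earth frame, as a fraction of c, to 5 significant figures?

u ≈ 0.96087c

Compose boost 2: (0.5086 + 0.6912)/(1 + 0.5086×0.6912) = 1.1998/1.351544 = 0.8877252
Compose boost 3: (0.4975 + 0.8877252)/(1 + 0.4975×0.8877252) = 1.385225/1.441643 = 0.96087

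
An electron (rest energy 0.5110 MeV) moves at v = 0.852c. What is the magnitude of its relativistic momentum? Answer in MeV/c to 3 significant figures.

γ = 1/√(1 − 0.852²) = 1.9101
p = γβm₀c = 1.9101 × 0.852 × 0.5110 MeV/c = 0.832 MeV/c

p ≈ 0.832 MeV/c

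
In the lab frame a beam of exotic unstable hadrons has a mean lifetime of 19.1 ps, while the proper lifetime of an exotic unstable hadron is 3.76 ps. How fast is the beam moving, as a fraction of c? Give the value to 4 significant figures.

γ = Δt/τ₀ = 19.1/3.76 = 5.07979
β = √(1 − 1/γ²) = √(1 − 1/5.07979²) = 0.9804

β ≈ 0.9804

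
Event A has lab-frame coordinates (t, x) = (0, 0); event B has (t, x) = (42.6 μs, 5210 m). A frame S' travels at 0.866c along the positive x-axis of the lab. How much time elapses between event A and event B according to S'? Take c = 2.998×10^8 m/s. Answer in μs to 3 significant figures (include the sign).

Δt' ≈ 55.1 μs

γ = 1/√(1 − 0.866²) = 1.9998
Δt' = γ(Δt − vΔx/c²) = 1.9998 × (42.6 μs − 0.866×5210 m / (2.998×10^8 m/s))
= 1.9998 × (27.550 μs) = 55.1 μs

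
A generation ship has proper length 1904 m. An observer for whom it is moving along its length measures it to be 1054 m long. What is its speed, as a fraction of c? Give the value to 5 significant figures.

β ≈ 0.83280

γ = L₀/L = 1904/1054 = 1.806452
β = √(1 − 1/γ²) = 0.83280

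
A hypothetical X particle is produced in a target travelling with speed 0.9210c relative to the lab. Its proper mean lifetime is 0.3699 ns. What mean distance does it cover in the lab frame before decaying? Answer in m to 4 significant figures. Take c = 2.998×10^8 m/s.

d ≈ 0.2622 m

γ = 1/√(1 − 0.9210²) = 2.56698
Dilated lifetime: Δt = γτ₀ = 2.56698 × 0.3699 ns = 0.949527 ns
d = vΔt = 0.9210c × 0.949527 ns = 2.76116×10^8 m/s × 9.49527×10^-10 s = 0.2622 m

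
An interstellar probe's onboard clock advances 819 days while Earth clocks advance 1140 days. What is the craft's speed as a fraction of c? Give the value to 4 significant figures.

β ≈ 0.6956

γ = Δt/τ₀ = 1140/819 = 1.39194
β = √(1 − 1/γ²) = √(1 − 1/1.39194²) = 0.6956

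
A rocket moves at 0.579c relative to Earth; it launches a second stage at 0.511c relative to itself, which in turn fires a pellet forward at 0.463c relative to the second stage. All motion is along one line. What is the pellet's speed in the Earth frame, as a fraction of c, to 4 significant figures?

u ≈ 0.9386c

Compose boost 2: (0.511 + 0.579)/(1 + 0.511×0.579) = 1.090/1.29587 = 0.841134
Compose boost 3: (0.463 + 0.841134)/(1 + 0.463×0.841134) = 1.30413/1.38945 = 0.9386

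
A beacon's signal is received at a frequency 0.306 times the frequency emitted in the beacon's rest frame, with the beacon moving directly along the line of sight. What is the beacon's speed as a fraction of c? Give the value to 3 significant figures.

β ≈ 0.829

f_obs/f_src = √((1−β)/(1+β)) = 0.306  ⇒  (1−β)/(1+β) = 0.093636
β = |1 − D²|/(1 + D²) = |1 − 0.093636|/(1 + 0.093636) = 0.829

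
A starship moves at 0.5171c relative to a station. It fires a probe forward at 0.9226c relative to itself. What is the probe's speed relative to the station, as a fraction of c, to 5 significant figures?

u ≈ 0.97470c

Relativistic velocity addition: u = (u' + v)/(1 + u'v/c²)
= (0.9226 + 0.5171)/(1 + 0.9226×0.5171) = 1.4397/1.477076 = 0.97470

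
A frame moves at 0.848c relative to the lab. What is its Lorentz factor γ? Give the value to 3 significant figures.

γ ≈ 1.89

γ = 1/√(1 − β²) = 1/√(1 − 0.848²) = 1/√(0.28090) = 1.89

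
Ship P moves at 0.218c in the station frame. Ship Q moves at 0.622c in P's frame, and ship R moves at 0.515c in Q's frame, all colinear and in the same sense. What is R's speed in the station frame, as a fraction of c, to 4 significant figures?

Compose boost 2: (0.622 + 0.218)/(1 + 0.622×0.218) = 0.8400/1.13560 = 0.739700
Compose boost 3: (0.515 + 0.739700)/(1 + 0.515×0.739700) = 1.25470/1.38095 = 0.9086

u ≈ 0.9086c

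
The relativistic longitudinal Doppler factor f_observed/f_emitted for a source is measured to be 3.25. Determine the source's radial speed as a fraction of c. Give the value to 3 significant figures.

β ≈ 0.827

f_obs/f_src = √((1+β)/(1−β)) = 3.25  ⇒  (1+β)/(1−β) = 10.562
β = |1 − D²|/(1 + D²) = |1 − 10.562|/(1 + 10.562) = 0.827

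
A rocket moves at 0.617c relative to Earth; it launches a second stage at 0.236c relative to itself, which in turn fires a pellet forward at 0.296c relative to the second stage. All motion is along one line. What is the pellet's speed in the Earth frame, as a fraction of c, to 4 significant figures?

u ≈ 0.8527c

Compose boost 2: (0.236 + 0.617)/(1 + 0.236×0.617) = 0.8530/1.14561 = 0.744580
Compose boost 3: (0.296 + 0.744580)/(1 + 0.296×0.744580) = 1.04058/1.22040 = 0.8527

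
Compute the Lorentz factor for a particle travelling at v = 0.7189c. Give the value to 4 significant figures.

γ = 1/√(1 − β²) = 1/√(1 − 0.7189²) = 1/√(0.483183) = 1.439

γ ≈ 1.439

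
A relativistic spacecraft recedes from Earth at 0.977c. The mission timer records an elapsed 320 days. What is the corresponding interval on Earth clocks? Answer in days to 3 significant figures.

Δt ≈ 1500 days

γ = 1/√(1 − 0.977²) = 4.6896
Time dilation: Δt = γτ₀ = 4.6896 × 320 days = 1500 days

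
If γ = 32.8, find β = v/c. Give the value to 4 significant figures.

β ≈ 0.9995

β = √(1 − 1/γ²) = √(1 − 1/32.8²) = √(0.999070) = 0.9995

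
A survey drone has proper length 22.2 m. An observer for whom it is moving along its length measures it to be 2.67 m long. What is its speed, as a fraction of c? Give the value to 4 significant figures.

γ = L₀/L = 22.2/2.67 = 8.31461
β = √(1 − 1/γ²) = 0.9927

β ≈ 0.9927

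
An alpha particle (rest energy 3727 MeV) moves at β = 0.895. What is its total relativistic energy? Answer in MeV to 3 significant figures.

γ = 1/√(1 − 0.895²) = 2.2418
E = γm₀c² = 2.2418 × 3727 MeV = 8360 MeV

E ≈ 8360 MeV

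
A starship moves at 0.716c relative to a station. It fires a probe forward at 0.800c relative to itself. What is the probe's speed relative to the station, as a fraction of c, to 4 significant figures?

u ≈ 0.9639c

Relativistic velocity addition: u = (u' + v)/(1 + u'v/c²)
= (0.800 + 0.716)/(1 + 0.800×0.716) = 1.516/1.57280 = 0.9639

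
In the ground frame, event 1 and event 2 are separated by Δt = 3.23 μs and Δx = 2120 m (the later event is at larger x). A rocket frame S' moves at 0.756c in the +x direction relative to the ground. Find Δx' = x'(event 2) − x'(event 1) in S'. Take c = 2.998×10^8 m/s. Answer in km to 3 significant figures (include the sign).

Δx' ≈ 2.12 km

γ = 1/√(1 − 0.756²) = 1.5277
Δx' = γ(Δx − vΔt) = 1.5277 × (2120 m − 0.756×(2.998×10^8 m/s)×3.23×10^-6 s)
= 1.5277 × (1387.9 m) = 2.12 km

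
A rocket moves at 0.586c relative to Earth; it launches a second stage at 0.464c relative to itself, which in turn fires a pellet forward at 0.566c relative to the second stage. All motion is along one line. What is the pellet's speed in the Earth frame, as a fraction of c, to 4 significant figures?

u ≈ 0.9484c

Compose boost 2: (0.464 + 0.586)/(1 + 0.464×0.586) = 1.050/1.27190 = 0.825534
Compose boost 3: (0.566 + 0.825534)/(1 + 0.566×0.825534) = 1.39153/1.46725 = 0.9484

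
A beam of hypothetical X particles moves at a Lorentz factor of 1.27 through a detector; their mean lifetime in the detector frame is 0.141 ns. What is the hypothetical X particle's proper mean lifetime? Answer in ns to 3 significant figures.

γ = 1.27 (given)
Proper time: τ₀ = Δt/γ = 0.141/1.27 = 0.111 ns

τ₀ ≈ 0.111 ns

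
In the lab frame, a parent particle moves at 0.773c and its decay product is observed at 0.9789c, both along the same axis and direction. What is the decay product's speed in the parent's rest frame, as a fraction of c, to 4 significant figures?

Inverse velocity addition: u' = (u − v)/(1 − uv/c²)
= (0.9789 − 0.773)/(1 − 0.9789×0.773) = 0.2059/0.243310 = 0.8462

u' ≈ 0.8462c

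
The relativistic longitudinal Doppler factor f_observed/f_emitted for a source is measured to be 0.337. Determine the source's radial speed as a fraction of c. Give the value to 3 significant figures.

f_obs/f_src = √((1−β)/(1+β)) = 0.337  ⇒  (1−β)/(1+β) = 0.11357
β = |1 − D²|/(1 + D²) = |1 − 0.11357|/(1 + 0.11357) = 0.796

β ≈ 0.796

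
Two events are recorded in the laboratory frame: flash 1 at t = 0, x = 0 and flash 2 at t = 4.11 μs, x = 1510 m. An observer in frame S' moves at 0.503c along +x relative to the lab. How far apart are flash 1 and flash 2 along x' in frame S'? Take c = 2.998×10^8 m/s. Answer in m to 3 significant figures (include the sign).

Δx' ≈ 1030 m

γ = 1/√(1 − 0.503²) = 1.1570
Δx' = γ(Δx − vΔt) = 1.1570 × (1510 m − 0.503×(2.998×10^8 m/s)×4.11×10^-6 s)
= 1.1570 × (890.21 m) = 1030 m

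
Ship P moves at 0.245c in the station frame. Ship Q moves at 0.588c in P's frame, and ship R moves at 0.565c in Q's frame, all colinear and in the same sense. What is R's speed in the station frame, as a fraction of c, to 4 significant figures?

u ≈ 0.9162c

Compose boost 2: (0.588 + 0.245)/(1 + 0.588×0.245) = 0.8330/1.14406 = 0.728109
Compose boost 3: (0.565 + 0.728109)/(1 + 0.565×0.728109) = 1.29311/1.41138 = 0.9162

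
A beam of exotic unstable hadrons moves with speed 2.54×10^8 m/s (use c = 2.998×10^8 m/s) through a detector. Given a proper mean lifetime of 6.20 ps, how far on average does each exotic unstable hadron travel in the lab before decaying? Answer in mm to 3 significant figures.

d ≈ 2.96 mm

β = v/c = 2.54×10^8 / 2.998×10^8 = 0.84723
γ = 1/√(1 − 0.84723²) = 1.8824
Dilated lifetime: Δt = γτ₀ = 1.8824 × 6.20 ps = 11.671 ps
d = vΔt = 0.84723c × 11.671 ps = 2.5400×10^8 m/s × 1.1671×10^-11 s = 2.96 mm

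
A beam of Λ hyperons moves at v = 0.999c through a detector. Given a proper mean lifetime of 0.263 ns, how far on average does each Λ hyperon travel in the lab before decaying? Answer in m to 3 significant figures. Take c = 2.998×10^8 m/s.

d ≈ 1.76 m

γ = 1/√(1 − 0.999²) = 22.366
Dilated lifetime: Δt = γτ₀ = 22.366 × 0.263 ns = 5.8823 ns
d = vΔt = 0.999c × 5.8823 ns = 2.9950×10^8 m/s × 5.8823×10^-9 s = 1.76 m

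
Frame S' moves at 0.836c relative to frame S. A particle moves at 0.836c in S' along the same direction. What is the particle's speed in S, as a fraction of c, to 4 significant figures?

Relativistic velocity addition: u = (u' + v)/(1 + u'v/c²)
= (0.836 + 0.836)/(1 + 0.836×0.836) = 1.672/1.69890 = 0.9842

u ≈ 0.9842c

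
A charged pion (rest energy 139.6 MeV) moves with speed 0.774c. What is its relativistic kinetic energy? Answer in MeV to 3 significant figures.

γ = 1/√(1 − 0.774²) = 1.5793
K = (γ − 1)m₀c² = (1.5793 − 1) × 139.6 MeV = 0.57932 × 139.6 MeV = 80.9 MeV

K ≈ 80.9 MeV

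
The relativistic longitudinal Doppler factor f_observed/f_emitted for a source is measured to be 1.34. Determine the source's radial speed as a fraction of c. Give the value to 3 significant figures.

β ≈ 0.285

f_obs/f_src = √((1+β)/(1−β)) = 1.34  ⇒  (1+β)/(1−β) = 1.7956
β = |1 − D²|/(1 + D²) = |1 − 1.7956|/(1 + 1.7956) = 0.285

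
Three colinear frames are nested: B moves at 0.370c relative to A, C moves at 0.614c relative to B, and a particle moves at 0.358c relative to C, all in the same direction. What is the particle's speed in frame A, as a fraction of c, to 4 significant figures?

u ≈ 0.9012c

Compose boost 2: (0.614 + 0.370)/(1 + 0.614×0.370) = 0.9840/1.22718 = 0.801838
Compose boost 3: (0.358 + 0.801838)/(1 + 0.358×0.801838) = 1.15984/1.28706 = 0.9012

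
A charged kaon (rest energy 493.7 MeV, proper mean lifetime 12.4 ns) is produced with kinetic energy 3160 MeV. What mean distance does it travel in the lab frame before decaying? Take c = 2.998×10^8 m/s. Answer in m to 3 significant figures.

d ≈ 27.3 m

γ = 1 + K/(m₀c²) = 1 + 3160/493.7 = 7.4006
β = √(1 − 1/γ²) = 0.99083
Dilated lifetime: γτ₀ = 7.4006 × 12.4 ns = 91.768 ns
d = βc·γτ₀ = 0.99083 × (2.998×10^8 m/s) × 9.1768×10^-8 s = 27.3 m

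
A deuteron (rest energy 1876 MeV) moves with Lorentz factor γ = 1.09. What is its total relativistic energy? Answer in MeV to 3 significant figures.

γ = 1.09 (given)
E = γm₀c² = 1.09 × 1876 MeV = 2040 MeV

E ≈ 2040 MeV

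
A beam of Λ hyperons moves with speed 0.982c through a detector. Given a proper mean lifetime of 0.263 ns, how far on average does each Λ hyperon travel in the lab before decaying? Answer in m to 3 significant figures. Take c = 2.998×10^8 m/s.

γ = 1/√(1 − 0.982²) = 5.2943
Dilated lifetime: Δt = γτ₀ = 5.2943 × 0.263 ns = 1.3924 ns
d = vΔt = 0.982c × 1.3924 ns = 2.9440×10^8 m/s × 1.3924×10^-9 s = 0.410 m

d ≈ 0.410 m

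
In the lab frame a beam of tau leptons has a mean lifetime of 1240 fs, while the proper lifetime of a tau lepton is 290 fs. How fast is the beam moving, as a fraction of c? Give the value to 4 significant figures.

β ≈ 0.9723

γ = Δt/τ₀ = 1240/290 = 4.27586
β = √(1 − 1/γ²) = √(1 − 1/4.27586²) = 0.9723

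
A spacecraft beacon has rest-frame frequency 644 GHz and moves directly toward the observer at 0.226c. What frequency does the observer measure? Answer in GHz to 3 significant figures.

Relativistic Doppler: f_obs = f_src √((1+β)/(1−β))
= 644 × √(1.2260/0.77400) = 644 × 1.2586 = 811 GHz

f_obs ≈ 811 GHz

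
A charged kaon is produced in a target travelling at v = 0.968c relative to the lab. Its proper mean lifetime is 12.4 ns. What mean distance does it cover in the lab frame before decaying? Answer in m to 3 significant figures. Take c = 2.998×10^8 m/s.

d ≈ 14.3 m

γ = 1/√(1 − 0.968²) = 3.9849
Dilated lifetime: Δt = γτ₀ = 3.9849 × 12.4 ns = 49.412 ns
d = vΔt = 0.968c × 49.412 ns = 2.9021×10^8 m/s × 4.9412×10^-8 s = 14.3 m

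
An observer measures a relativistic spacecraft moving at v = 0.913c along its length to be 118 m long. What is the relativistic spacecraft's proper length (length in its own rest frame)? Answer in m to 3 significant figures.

L₀ ≈ 289 m

γ = 1/√(1 − 0.913²) = 2.4512
L₀ = γL = 2.4512 × 118 = 289 m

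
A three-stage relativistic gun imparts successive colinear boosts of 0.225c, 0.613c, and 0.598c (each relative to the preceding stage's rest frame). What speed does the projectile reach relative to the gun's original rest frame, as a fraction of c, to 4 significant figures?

Compose boost 2: (0.613 + 0.225)/(1 + 0.613×0.225) = 0.8380/1.13793 = 0.736428
Compose boost 3: (0.598 + 0.736428)/(1 + 0.598×0.736428) = 1.33443/1.44038 = 0.9264

u ≈ 0.9264c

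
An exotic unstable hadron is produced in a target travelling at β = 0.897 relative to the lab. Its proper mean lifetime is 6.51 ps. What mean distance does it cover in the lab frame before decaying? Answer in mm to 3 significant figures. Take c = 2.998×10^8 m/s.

d ≈ 3.96 mm

γ = 1/√(1 − 0.897²) = 2.2623
Dilated lifetime: Δt = γτ₀ = 2.2623 × 6.51 ps = 14.727 ps
d = vΔt = 0.897c × 14.727 ps = 2.6892×10^8 m/s × 1.4727×10^-11 s = 3.96 mm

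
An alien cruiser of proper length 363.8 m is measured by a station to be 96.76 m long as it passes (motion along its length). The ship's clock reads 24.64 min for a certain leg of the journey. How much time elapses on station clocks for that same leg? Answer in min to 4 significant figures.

Length contraction ⇒ γ = L₀/L = 363.8/96.76 = 3.75982
Time dilation: Δt = γτ₀ = 3.75982 × 24.64 min = 92.64 min

Δt ≈ 92.64 min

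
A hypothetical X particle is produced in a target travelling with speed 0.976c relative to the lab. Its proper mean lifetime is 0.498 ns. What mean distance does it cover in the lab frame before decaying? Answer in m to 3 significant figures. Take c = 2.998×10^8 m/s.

d ≈ 0.669 m

γ = 1/√(1 − 0.976²) = 4.5920
Dilated lifetime: Δt = γτ₀ = 4.5920 × 0.498 ns = 2.2868 ns
d = vΔt = 0.976c × 2.2868 ns = 2.9260×10^8 m/s × 2.2868×10^-9 s = 0.669 m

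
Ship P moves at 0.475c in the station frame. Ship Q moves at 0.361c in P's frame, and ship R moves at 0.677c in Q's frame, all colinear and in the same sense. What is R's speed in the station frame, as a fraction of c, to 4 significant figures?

Compose boost 2: (0.361 + 0.475)/(1 + 0.361×0.475) = 0.8360/1.17148 = 0.713630
Compose boost 3: (0.677 + 0.713630)/(1 + 0.677×0.713630) = 1.39063/1.48313 = 0.9376

u ≈ 0.9376c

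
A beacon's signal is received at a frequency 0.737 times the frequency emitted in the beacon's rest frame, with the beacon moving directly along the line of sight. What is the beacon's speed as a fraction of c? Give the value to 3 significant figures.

f_obs/f_src = √((1−β)/(1+β)) = 0.737  ⇒  (1−β)/(1+β) = 0.54317
β = |1 − D²|/(1 + D²) = |1 − 0.54317|/(1 + 0.54317) = 0.296

β ≈ 0.296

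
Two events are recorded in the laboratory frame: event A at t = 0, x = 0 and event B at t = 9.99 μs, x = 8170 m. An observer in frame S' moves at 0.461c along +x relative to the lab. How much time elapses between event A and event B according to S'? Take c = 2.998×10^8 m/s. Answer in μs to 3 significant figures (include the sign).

Δt' ≈ -2.90 μs

γ = 1/√(1 − 0.461²) = 1.1269
Δt' = γ(Δt − vΔx/c²) = 1.1269 × (9.99 μs − 0.461×8170 m / (2.998×10^8 m/s))
= 1.1269 × (-2.5729 μs) = -2.90 μs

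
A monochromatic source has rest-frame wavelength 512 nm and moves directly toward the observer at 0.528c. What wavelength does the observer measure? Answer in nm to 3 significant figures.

Relativistic Doppler: λ_obs = λ_src √((1−β)/(1+β))
= 512 × √(0.47200/1.5280) = 512 × 0.55579 = 285 nm

λ_obs ≈ 285 nm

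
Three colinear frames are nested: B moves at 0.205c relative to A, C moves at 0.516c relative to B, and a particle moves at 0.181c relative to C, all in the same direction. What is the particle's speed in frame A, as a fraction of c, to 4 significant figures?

Compose boost 2: (0.516 + 0.205)/(1 + 0.516×0.205) = 0.7210/1.10578 = 0.652028
Compose boost 3: (0.181 + 0.652028)/(1 + 0.181×0.652028) = 0.833028/1.11802 = 0.7451

u ≈ 0.7451c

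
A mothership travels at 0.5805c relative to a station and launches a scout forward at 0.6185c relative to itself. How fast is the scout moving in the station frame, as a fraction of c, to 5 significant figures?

u ≈ 0.88224c

Compose boost 2: (0.6185 + 0.5805)/(1 + 0.6185×0.5805) = 1.1990/1.359039 = 0.88224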